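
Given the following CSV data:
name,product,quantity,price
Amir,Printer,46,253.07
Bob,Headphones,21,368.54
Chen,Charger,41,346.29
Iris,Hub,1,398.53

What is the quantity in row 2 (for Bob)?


Row 2: Bob
Column 'quantity' = 21

ANSWER: 21


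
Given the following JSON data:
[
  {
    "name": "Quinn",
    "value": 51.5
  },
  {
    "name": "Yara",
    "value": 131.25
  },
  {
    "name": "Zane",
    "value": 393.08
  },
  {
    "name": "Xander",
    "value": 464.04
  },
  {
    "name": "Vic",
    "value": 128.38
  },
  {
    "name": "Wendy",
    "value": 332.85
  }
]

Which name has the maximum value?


Comparing values:
  Quinn: 51.5
  Yara: 131.25
  Zane: 393.08
  Xander: 464.04
  Vic: 128.38
  Wendy: 332.85
Maximum: Xander (464.04)

ANSWER: Xander


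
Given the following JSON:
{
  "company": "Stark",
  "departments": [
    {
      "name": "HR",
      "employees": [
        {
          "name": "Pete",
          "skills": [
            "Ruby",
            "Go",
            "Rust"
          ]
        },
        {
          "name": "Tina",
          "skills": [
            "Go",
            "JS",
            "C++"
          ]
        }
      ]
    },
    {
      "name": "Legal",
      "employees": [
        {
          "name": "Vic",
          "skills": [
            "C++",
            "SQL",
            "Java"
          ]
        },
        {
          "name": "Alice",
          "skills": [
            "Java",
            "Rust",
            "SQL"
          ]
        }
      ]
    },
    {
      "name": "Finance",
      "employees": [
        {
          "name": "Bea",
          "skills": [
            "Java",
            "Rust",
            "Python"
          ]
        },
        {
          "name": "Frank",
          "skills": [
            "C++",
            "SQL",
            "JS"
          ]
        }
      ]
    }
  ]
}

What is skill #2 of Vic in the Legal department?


Path: departments[1].employees[0].skills[1]
Value: SQL

ANSWER: SQL


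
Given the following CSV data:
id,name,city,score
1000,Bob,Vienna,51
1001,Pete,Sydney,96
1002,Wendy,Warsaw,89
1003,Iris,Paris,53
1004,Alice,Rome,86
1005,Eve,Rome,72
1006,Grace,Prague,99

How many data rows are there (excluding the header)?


Counting rows (excluding header):
Header: id,name,city,score
Data rows: 7

ANSWER: 7


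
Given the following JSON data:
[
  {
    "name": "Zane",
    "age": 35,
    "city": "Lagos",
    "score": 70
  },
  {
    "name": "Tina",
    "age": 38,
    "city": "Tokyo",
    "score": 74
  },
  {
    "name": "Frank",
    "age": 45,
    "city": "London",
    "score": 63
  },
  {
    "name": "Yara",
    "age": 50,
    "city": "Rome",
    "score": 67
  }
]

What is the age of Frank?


Looking up record where name = Frank
Record index: 2
Field 'age' = 45

ANSWER: 45


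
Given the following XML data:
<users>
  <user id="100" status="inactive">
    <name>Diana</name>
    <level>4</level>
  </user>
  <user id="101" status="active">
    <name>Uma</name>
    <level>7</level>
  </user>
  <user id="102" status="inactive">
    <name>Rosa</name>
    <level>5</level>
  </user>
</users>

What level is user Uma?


Finding user: Uma
<level>7</level>

ANSWER: 7


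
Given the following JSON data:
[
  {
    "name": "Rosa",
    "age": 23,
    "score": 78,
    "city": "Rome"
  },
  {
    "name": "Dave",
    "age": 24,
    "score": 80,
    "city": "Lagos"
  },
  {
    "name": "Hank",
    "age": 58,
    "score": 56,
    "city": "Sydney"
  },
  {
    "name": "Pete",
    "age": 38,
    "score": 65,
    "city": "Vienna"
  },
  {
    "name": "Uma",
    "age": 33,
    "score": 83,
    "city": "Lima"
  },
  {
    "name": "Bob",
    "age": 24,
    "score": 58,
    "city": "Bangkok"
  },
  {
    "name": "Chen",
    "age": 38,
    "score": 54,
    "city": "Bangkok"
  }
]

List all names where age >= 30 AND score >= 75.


Checking both conditions:
  Rosa (age=23, score=78) -> no
  Dave (age=24, score=80) -> no
  Hank (age=58, score=56) -> no
  Pete (age=38, score=65) -> no
  Uma (age=33, score=83) -> YES
  Bob (age=24, score=58) -> no
  Chen (age=38, score=54) -> no


ANSWER: Uma


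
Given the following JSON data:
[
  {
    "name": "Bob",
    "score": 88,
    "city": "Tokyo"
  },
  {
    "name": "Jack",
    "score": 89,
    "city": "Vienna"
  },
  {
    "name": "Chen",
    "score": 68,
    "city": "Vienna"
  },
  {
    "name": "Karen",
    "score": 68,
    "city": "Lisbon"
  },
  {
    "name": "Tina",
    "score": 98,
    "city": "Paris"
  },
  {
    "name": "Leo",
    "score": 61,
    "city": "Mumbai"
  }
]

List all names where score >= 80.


Filtering records where score >= 80:
  Bob (score=88) -> YES
  Jack (score=89) -> YES
  Chen (score=68) -> no
  Karen (score=68) -> no
  Tina (score=98) -> YES
  Leo (score=61) -> no


ANSWER: Bob, Jack, Tina


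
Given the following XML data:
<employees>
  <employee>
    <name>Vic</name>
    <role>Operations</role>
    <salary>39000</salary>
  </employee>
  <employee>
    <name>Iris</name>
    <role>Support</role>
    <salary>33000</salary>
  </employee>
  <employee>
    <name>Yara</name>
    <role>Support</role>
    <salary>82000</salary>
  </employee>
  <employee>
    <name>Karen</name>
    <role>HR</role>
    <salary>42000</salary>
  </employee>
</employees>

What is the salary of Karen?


Searching for <employee> with <name>Karen</name>
Found at position 4
<salary>42000</salary>

ANSWER: 42000


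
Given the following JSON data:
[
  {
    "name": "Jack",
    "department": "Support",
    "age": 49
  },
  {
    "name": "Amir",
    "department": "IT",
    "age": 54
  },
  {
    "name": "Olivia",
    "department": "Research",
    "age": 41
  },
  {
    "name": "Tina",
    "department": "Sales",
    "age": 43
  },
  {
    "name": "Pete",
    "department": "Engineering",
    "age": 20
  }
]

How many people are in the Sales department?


Scanning records for department = Sales
  Record 3: Tina
Count: 1

ANSWER: 1


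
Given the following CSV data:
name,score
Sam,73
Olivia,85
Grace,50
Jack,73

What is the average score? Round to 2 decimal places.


Scores: 73, 85, 50, 73
Sum = 281
Count = 4
Average = 281 / 4 = 70.25

ANSWER: 70.25


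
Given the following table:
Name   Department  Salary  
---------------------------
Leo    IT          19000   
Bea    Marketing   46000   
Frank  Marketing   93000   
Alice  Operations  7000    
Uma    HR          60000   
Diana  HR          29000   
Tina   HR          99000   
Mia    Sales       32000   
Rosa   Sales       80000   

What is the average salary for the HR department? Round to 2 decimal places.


HR department members:
  Uma: 60000
  Diana: 29000
  Tina: 99000
Sum = 188000
Count = 3
Average = 188000 / 3 = 62666.67

ANSWER: 62666.67


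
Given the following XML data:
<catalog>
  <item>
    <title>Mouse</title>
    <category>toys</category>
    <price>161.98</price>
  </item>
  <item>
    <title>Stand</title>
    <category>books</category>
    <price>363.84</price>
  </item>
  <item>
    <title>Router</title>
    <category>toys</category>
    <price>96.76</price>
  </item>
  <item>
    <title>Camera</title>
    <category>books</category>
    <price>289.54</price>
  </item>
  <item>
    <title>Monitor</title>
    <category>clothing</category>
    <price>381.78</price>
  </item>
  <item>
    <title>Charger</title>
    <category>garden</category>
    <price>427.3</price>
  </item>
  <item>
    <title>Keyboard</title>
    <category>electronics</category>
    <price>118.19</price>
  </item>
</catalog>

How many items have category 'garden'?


Scanning <item> elements for <category>garden</category>:
  Item 6: Charger -> MATCH
Count: 1

ANSWER: 1


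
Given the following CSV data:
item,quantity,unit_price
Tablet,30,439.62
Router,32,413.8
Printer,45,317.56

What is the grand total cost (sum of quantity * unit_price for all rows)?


Computing row totals:
  Tablet: 30 * 439.62 = 13188.6
  Router: 32 * 413.8 = 13241.6
  Printer: 45 * 317.56 = 14290.2
Grand total = 13188.6 + 13241.6 + 14290.2 = 40720.4

ANSWER: 40720.4


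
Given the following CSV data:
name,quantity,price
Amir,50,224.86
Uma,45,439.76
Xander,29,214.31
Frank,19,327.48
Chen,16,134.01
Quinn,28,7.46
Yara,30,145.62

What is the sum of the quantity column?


Values in 'quantity' column:
  Row 1: 50
  Row 2: 45
  Row 3: 29
  Row 4: 19
  Row 5: 16
  Row 6: 28
  Row 7: 30
Sum = 50 + 45 + 29 + 19 + 16 + 28 + 30 = 217

ANSWER: 217


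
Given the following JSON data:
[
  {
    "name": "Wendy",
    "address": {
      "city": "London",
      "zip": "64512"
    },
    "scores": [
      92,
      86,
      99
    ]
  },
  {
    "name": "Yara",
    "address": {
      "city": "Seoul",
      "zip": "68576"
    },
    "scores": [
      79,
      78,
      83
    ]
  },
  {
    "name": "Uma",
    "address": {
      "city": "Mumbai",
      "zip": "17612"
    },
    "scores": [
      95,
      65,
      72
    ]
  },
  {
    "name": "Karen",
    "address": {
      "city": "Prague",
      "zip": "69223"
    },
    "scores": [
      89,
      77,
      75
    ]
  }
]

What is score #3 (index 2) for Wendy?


Path: records[0].scores[2]
Value: 99

ANSWER: 99


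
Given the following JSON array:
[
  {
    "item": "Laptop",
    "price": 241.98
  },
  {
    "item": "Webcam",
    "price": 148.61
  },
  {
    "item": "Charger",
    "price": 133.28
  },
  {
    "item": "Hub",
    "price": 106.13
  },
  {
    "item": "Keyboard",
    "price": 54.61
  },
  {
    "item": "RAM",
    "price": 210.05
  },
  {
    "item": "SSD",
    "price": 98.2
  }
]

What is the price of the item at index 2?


Array index 2 -> Charger
price = 133.28

ANSWER: 133.28


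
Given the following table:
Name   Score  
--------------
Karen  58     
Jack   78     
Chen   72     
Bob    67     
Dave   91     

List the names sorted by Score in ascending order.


Sorting by Score (ascending):
  Karen: 58
  Bob: 67
  Chen: 72
  Jack: 78
  Dave: 91


ANSWER: Karen, Bob, Chen, Jack, Dave


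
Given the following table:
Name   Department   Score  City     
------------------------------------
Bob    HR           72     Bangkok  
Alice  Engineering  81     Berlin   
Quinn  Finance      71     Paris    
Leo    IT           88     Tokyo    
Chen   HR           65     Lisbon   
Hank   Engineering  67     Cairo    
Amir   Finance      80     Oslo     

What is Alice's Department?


Row 2: Alice
Department = Engineering

ANSWER: Engineering


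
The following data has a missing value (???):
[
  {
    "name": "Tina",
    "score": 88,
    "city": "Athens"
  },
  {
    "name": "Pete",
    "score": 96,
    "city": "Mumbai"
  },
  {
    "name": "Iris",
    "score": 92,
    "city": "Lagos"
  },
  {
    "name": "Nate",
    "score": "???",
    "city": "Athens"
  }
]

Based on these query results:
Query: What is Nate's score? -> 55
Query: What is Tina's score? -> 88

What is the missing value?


The missing value is Nate's score
From query: Nate's score = 55

ANSWER: 55


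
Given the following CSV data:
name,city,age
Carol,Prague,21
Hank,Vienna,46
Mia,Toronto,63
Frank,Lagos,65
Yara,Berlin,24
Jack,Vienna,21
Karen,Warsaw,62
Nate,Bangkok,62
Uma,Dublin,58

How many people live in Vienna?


Scanning city column for 'Vienna':
  Row 2: Hank -> MATCH
  Row 6: Jack -> MATCH
Total matches: 2

ANSWER: 2


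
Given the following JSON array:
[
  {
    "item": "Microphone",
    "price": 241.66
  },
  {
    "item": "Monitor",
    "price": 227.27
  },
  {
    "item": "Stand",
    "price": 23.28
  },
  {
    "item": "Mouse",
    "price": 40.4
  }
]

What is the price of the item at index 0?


Array index 0 -> Microphone
price = 241.66

ANSWER: 241.66


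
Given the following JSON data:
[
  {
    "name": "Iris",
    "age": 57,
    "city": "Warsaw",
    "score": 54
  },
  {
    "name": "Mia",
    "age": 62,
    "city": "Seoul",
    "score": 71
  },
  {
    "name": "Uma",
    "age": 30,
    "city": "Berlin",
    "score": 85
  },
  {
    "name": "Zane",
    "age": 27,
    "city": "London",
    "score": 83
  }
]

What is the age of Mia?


Looking up record where name = Mia
Record index: 1
Field 'age' = 62

ANSWER: 62


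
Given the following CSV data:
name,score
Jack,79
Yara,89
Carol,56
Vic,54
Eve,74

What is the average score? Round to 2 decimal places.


Scores: 79, 89, 56, 54, 74
Sum = 352
Count = 5
Average = 352 / 5 = 70.40

ANSWER: 70.40


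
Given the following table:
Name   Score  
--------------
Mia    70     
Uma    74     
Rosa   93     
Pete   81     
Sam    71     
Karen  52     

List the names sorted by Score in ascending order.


Sorting by Score (ascending):
  Karen: 52
  Mia: 70
  Sam: 71
  Uma: 74
  Pete: 81
  Rosa: 93


ANSWER: Karen, Mia, Sam, Uma, Pete, Rosa


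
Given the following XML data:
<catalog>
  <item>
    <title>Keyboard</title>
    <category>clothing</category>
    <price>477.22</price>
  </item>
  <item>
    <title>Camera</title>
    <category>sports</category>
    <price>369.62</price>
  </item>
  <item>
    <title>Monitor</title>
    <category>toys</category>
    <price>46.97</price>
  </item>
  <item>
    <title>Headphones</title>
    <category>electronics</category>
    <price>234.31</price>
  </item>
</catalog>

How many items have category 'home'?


Scanning <item> elements for <category>home</category>:
Count: 0

ANSWER: 0


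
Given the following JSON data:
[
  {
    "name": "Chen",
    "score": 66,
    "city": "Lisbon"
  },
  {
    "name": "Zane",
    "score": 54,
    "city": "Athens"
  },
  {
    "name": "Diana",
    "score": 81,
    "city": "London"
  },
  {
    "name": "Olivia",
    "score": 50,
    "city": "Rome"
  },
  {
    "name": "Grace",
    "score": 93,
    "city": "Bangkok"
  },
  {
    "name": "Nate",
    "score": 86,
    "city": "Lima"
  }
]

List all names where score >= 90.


Filtering records where score >= 90:
  Chen (score=66) -> no
  Zane (score=54) -> no
  Diana (score=81) -> no
  Olivia (score=50) -> no
  Grace (score=93) -> YES
  Nate (score=86) -> no


ANSWER: Grace


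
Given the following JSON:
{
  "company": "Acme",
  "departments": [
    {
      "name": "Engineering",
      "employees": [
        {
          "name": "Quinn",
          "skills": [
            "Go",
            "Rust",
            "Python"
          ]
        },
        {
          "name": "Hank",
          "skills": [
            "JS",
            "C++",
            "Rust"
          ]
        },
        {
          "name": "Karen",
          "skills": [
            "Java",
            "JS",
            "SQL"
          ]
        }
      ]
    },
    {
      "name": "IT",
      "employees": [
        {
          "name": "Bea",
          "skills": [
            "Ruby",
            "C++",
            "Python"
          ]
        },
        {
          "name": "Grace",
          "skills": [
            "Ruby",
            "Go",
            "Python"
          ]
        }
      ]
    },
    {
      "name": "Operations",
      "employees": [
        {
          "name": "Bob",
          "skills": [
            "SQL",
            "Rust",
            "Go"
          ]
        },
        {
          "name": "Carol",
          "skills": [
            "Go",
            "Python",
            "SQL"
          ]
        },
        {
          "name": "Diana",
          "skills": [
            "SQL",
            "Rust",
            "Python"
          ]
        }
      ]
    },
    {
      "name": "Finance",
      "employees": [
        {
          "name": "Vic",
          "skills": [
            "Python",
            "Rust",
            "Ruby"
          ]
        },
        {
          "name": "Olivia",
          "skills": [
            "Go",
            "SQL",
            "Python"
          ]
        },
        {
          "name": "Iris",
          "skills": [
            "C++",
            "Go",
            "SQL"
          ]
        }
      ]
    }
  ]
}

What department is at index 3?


Path: departments[3].name
Value: Finance

ANSWER: Finance


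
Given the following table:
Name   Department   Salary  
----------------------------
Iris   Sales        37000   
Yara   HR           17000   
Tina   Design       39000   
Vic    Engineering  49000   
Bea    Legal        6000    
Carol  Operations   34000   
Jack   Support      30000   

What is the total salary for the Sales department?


Sales department members:
  Iris: 37000
Total = 37000 = 37000

ANSWER: 37000


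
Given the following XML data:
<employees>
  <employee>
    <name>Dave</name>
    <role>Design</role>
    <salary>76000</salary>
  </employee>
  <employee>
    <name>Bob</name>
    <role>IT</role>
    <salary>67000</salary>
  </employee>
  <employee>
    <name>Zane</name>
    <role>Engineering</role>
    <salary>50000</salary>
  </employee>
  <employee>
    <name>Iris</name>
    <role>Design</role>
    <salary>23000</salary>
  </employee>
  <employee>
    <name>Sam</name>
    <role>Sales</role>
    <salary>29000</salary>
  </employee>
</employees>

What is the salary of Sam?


Searching for <employee> with <name>Sam</name>
Found at position 5
<salary>29000</salary>

ANSWER: 29000


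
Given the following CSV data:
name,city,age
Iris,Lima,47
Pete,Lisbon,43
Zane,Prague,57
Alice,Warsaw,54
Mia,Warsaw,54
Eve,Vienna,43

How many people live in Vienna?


Scanning city column for 'Vienna':
  Row 6: Eve -> MATCH
Total matches: 1

ANSWER: 1


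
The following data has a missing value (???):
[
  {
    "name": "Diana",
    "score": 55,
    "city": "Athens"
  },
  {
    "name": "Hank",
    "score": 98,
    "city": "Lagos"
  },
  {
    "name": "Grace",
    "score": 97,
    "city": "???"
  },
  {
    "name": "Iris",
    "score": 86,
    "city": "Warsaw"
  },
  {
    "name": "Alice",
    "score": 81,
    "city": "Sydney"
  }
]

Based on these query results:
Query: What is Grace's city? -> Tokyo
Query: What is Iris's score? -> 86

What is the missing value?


The missing value is Grace's city
From query: Grace's city = Tokyo

ANSWER: Tokyo


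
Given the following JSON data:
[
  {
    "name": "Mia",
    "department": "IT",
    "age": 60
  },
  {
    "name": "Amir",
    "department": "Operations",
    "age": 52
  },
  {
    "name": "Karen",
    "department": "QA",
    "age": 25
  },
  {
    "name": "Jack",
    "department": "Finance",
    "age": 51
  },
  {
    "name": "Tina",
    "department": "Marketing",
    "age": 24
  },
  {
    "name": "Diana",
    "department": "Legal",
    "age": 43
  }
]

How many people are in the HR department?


Scanning records for department = HR
  No matches found
Count: 0

ANSWER: 0


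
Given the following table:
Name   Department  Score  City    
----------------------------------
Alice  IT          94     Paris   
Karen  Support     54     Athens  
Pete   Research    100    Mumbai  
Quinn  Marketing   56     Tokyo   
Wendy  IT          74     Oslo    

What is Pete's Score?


Row 3: Pete
Score = 100

ANSWER: 100


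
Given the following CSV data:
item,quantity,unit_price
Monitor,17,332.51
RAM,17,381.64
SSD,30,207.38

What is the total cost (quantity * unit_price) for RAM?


Row: RAM
quantity = 17
unit_price = 381.64
total = 17 * 381.64 = 6487.88

ANSWER: 6487.88


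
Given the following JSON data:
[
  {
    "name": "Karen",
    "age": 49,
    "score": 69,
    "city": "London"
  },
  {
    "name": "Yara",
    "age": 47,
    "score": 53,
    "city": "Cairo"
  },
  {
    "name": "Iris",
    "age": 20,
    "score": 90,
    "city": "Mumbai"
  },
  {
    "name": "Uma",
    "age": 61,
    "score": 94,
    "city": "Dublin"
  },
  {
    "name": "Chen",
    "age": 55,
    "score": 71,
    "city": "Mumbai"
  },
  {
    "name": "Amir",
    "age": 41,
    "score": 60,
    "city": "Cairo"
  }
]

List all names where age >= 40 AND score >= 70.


Checking both conditions:
  Karen (age=49, score=69) -> no
  Yara (age=47, score=53) -> no
  Iris (age=20, score=90) -> no
  Uma (age=61, score=94) -> YES
  Chen (age=55, score=71) -> YES
  Amir (age=41, score=60) -> no


ANSWER: Uma, Chen


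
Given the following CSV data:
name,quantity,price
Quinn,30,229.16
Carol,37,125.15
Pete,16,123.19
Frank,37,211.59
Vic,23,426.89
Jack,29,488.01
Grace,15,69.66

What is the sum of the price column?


Values in 'price' column:
  Row 1: 229.16
  Row 2: 125.15
  Row 3: 123.19
  Row 4: 211.59
  Row 5: 426.89
  Row 6: 488.01
  Row 7: 69.66
Sum = 229.16 + 125.15 + 123.19 + 211.59 + 426.89 + 488.01 + 69.66 = 1673.65

ANSWER: 1673.65


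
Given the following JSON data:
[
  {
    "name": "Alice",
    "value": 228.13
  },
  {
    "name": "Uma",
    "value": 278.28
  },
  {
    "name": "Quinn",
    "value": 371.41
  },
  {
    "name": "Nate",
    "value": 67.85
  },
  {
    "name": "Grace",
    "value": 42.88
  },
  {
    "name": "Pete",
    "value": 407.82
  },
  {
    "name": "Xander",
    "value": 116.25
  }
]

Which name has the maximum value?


Comparing values:
  Alice: 228.13
  Uma: 278.28
  Quinn: 371.41
  Nate: 67.85
  Grace: 42.88
  Pete: 407.82
  Xander: 116.25
Maximum: Pete (407.82)

ANSWER: Pete


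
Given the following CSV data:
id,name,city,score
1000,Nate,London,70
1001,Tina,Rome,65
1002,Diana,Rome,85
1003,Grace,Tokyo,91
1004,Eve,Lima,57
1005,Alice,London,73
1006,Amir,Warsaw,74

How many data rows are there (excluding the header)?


Counting rows (excluding header):
Header: id,name,city,score
Data rows: 7

ANSWER: 7


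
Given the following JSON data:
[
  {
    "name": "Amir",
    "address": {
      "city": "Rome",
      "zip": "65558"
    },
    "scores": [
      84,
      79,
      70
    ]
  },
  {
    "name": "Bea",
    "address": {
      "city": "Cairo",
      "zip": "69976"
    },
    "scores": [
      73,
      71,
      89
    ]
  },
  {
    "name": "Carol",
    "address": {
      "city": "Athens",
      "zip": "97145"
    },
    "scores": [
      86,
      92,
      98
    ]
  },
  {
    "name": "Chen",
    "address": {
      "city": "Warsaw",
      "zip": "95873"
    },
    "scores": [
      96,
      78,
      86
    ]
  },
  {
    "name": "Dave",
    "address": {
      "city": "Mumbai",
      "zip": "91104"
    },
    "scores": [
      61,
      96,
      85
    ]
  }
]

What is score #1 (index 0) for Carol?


Path: records[2].scores[0]
Value: 86

ANSWER: 86


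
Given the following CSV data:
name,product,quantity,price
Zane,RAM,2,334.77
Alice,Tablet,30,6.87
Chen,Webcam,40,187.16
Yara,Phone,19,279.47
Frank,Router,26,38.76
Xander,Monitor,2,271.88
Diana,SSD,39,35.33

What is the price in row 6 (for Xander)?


Row 6: Xander
Column 'price' = 271.88

ANSWER: 271.88


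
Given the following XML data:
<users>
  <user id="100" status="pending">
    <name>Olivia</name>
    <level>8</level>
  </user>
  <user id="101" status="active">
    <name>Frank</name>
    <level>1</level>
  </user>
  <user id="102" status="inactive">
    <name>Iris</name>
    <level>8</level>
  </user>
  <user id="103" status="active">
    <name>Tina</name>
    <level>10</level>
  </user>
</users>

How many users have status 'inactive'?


Counting users with status='inactive':
  Iris (id=102) -> MATCH
Count: 1

ANSWER: 1


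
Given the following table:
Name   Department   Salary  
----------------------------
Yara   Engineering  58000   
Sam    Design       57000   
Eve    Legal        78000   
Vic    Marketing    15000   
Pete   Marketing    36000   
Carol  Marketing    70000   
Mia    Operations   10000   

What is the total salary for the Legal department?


Legal department members:
  Eve: 78000
Total = 78000 = 78000

ANSWER: 78000


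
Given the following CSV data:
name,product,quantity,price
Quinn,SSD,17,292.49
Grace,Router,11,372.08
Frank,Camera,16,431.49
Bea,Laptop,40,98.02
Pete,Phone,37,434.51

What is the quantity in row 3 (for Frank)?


Row 3: Frank
Column 'quantity' = 16

ANSWER: 16


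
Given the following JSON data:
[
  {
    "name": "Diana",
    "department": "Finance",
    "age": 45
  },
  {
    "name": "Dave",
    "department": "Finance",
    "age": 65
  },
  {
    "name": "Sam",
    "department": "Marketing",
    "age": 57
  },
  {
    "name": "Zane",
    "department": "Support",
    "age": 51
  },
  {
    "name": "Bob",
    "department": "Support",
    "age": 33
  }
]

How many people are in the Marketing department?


Scanning records for department = Marketing
  Record 2: Sam
Count: 1

ANSWER: 1


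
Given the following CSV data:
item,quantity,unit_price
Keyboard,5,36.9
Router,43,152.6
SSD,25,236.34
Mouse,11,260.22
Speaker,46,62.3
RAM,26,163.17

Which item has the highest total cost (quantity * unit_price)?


Computing row totals:
  Keyboard: 184.5
  Router: 6561.8
  SSD: 5908.5
  Mouse: 2862.42
  Speaker: 2865.8
  RAM: 4242.42
Maximum: Router (6561.8)

ANSWER: Router


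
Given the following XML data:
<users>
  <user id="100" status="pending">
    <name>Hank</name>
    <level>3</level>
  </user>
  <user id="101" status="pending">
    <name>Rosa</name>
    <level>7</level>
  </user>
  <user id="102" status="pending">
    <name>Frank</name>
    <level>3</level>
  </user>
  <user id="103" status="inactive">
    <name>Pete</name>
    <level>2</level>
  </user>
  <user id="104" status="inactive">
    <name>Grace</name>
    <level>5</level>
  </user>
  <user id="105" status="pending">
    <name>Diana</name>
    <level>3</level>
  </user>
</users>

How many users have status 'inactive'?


Counting users with status='inactive':
  Pete (id=103) -> MATCH
  Grace (id=104) -> MATCH
Count: 2

ANSWER: 2


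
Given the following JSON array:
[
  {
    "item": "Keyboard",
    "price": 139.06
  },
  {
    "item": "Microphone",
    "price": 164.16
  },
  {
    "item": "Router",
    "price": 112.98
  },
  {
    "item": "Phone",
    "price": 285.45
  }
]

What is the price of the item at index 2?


Array index 2 -> Router
price = 112.98

ANSWER: 112.98


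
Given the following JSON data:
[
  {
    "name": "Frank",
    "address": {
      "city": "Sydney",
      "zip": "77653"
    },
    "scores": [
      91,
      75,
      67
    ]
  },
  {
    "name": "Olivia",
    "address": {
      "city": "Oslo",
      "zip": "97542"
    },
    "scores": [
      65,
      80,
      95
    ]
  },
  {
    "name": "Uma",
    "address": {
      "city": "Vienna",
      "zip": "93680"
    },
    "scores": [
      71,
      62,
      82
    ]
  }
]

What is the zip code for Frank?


Path: records[0].address.zip
Value: 77653

ANSWER: 77653


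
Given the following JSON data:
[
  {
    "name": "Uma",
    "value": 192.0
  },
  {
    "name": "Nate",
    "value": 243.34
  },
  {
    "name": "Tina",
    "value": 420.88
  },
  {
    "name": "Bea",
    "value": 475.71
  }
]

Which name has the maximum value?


Comparing values:
  Uma: 192.0
  Nate: 243.34
  Tina: 420.88
  Bea: 475.71
Maximum: Bea (475.71)

ANSWER: Bea


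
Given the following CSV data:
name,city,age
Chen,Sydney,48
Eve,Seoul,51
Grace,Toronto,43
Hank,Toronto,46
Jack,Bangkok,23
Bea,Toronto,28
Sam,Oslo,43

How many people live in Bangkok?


Scanning city column for 'Bangkok':
  Row 5: Jack -> MATCH
Total matches: 1

ANSWER: 1


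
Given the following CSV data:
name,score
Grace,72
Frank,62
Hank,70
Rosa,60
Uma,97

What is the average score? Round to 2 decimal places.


Scores: 72, 62, 70, 60, 97
Sum = 361
Count = 5
Average = 361 / 5 = 72.20

ANSWER: 72.20


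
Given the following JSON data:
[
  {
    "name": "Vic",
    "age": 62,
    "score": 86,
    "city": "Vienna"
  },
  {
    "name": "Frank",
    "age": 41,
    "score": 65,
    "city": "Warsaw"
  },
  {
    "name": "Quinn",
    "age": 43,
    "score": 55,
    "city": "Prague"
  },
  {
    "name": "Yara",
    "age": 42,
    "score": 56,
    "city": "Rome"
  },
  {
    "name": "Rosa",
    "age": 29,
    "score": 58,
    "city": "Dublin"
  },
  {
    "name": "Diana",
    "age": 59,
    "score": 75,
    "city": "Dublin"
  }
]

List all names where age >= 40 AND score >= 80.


Checking both conditions:
  Vic (age=62, score=86) -> YES
  Frank (age=41, score=65) -> no
  Quinn (age=43, score=55) -> no
  Yara (age=42, score=56) -> no
  Rosa (age=29, score=58) -> no
  Diana (age=59, score=75) -> no


ANSWER: Vic


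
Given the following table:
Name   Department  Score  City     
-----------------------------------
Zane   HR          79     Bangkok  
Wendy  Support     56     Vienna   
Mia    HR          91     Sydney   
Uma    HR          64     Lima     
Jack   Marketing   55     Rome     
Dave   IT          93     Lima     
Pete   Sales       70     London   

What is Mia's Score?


Row 3: Mia
Score = 91

ANSWER: 91


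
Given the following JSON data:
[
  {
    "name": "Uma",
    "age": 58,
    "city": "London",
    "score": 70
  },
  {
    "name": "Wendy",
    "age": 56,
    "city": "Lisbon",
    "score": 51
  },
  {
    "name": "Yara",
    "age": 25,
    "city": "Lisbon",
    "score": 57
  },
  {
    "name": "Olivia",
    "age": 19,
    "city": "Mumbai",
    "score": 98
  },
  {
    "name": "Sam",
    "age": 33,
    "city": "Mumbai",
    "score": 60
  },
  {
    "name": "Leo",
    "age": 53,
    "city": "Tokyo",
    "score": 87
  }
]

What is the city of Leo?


Looking up record where name = Leo
Record index: 5
Field 'city' = Tokyo

ANSWER: Tokyo


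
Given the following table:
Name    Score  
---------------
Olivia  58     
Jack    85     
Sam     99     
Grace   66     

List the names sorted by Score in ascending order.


Sorting by Score (ascending):
  Olivia: 58
  Grace: 66
  Jack: 85
  Sam: 99


ANSWER: Olivia, Grace, Jack, Sam


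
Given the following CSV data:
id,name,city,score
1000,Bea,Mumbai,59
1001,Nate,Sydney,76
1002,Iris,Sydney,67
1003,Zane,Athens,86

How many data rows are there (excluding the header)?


Counting rows (excluding header):
Header: id,name,city,score
Data rows: 4

ANSWER: 4


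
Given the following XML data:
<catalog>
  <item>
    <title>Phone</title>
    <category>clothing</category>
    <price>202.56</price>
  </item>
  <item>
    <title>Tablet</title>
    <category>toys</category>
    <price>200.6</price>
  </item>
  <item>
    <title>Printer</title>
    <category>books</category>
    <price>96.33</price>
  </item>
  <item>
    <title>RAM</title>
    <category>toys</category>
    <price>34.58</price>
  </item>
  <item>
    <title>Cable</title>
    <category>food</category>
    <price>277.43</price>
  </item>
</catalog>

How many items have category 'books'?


Scanning <item> elements for <category>books</category>:
  Item 3: Printer -> MATCH
Count: 1

ANSWER: 1


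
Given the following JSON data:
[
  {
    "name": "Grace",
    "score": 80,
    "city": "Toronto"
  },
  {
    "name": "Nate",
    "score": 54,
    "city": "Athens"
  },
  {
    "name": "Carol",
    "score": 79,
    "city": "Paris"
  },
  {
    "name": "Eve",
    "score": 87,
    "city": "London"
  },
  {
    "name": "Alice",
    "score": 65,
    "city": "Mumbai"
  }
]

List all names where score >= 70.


Filtering records where score >= 70:
  Grace (score=80) -> YES
  Nate (score=54) -> no
  Carol (score=79) -> YES
  Eve (score=87) -> YES
  Alice (score=65) -> no


ANSWER: Grace, Carol, Eve


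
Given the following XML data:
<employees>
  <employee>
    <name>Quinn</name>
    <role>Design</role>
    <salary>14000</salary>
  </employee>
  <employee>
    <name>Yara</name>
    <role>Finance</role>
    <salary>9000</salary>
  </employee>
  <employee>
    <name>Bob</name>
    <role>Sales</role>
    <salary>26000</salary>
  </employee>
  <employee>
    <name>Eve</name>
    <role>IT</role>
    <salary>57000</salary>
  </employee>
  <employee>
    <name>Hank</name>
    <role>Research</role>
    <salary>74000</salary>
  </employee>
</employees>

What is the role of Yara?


Searching for <employee> with <name>Yara</name>
Found at position 2
<role>Finance</role>

ANSWER: Finance


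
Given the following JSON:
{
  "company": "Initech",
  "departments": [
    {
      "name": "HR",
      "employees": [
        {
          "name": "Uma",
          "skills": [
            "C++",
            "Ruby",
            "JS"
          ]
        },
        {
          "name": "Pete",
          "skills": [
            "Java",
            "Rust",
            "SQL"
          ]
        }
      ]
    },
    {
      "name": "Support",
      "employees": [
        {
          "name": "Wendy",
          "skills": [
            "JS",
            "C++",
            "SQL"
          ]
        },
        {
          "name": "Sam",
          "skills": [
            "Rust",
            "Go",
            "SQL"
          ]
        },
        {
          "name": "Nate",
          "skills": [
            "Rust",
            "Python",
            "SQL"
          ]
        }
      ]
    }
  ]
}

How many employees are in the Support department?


Path: departments[1].employees
Count: 3

ANSWER: 3


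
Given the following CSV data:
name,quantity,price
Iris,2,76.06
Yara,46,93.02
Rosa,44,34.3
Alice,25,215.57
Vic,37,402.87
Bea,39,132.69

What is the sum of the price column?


Values in 'price' column:
  Row 1: 76.06
  Row 2: 93.02
  Row 3: 34.3
  Row 4: 215.57
  Row 5: 402.87
  Row 6: 132.69
Sum = 76.06 + 93.02 + 34.3 + 215.57 + 402.87 + 132.69 = 954.51

ANSWER: 954.51


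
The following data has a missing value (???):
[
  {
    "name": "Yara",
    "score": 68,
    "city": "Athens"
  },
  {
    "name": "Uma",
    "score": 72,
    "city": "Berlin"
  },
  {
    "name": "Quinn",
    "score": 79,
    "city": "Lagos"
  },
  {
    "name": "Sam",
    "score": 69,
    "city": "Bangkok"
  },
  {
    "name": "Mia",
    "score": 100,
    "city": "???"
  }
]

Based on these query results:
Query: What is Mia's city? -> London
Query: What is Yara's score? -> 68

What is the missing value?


The missing value is Mia's city
From query: Mia's city = London

ANSWER: London


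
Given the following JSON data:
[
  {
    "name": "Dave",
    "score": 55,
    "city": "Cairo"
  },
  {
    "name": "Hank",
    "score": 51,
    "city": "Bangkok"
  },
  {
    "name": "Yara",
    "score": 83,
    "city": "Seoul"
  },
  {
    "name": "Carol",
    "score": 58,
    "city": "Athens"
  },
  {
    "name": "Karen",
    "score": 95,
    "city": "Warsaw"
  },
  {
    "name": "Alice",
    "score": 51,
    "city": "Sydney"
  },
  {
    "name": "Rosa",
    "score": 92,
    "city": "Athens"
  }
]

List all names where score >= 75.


Filtering records where score >= 75:
  Dave (score=55) -> no
  Hank (score=51) -> no
  Yara (score=83) -> YES
  Carol (score=58) -> no
  Karen (score=95) -> YES
  Alice (score=51) -> no
  Rosa (score=92) -> YES


ANSWER: Yara, Karen, Rosa


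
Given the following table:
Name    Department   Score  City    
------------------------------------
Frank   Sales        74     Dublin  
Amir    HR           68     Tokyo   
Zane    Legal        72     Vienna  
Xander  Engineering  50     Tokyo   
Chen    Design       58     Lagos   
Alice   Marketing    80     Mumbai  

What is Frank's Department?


Row 1: Frank
Department = Sales

ANSWER: Sales


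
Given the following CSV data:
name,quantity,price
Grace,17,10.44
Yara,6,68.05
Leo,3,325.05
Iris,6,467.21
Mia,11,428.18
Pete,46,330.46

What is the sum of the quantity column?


Values in 'quantity' column:
  Row 1: 17
  Row 2: 6
  Row 3: 3
  Row 4: 6
  Row 5: 11
  Row 6: 46
Sum = 17 + 6 + 3 + 6 + 11 + 46 = 89

ANSWER: 89


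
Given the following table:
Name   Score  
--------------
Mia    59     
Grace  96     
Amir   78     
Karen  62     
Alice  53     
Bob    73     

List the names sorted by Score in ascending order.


Sorting by Score (ascending):
  Alice: 53
  Mia: 59
  Karen: 62
  Bob: 73
  Amir: 78
  Grace: 96


ANSWER: Alice, Mia, Karen, Bob, Amir, Grace


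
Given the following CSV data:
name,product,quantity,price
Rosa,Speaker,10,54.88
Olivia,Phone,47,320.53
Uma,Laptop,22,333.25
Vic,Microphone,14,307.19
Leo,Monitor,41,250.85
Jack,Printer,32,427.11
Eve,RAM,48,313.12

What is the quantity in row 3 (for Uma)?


Row 3: Uma
Column 'quantity' = 22

ANSWER: 22


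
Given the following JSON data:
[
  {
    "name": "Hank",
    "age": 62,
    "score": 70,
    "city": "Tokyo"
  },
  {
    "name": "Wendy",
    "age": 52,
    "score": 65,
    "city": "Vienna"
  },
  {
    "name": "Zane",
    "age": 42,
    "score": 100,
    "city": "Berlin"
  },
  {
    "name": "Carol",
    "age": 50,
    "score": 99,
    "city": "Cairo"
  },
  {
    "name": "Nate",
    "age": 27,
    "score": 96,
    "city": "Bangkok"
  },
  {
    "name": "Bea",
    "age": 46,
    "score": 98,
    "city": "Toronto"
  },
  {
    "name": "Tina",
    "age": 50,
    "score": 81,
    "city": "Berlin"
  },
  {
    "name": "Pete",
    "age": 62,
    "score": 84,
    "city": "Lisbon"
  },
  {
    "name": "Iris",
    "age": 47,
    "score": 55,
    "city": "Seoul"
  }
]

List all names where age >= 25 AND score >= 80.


Checking both conditions:
  Hank (age=62, score=70) -> no
  Wendy (age=52, score=65) -> no
  Zane (age=42, score=100) -> YES
  Carol (age=50, score=99) -> YES
  Nate (age=27, score=96) -> YES
  Bea (age=46, score=98) -> YES
  Tina (age=50, score=81) -> YES
  Pete (age=62, score=84) -> YES
  Iris (age=47, score=55) -> no


ANSWER: Zane, Carol, Nate, Bea, Tina, Pete


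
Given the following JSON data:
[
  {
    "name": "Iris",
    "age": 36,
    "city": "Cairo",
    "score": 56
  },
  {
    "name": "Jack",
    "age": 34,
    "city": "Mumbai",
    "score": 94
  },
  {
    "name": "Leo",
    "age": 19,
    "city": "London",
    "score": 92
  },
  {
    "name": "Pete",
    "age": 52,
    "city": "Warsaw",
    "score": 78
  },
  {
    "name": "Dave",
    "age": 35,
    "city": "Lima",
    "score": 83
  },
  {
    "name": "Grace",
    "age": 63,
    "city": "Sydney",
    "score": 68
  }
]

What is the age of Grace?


Looking up record where name = Grace
Record index: 5
Field 'age' = 63

ANSWER: 63


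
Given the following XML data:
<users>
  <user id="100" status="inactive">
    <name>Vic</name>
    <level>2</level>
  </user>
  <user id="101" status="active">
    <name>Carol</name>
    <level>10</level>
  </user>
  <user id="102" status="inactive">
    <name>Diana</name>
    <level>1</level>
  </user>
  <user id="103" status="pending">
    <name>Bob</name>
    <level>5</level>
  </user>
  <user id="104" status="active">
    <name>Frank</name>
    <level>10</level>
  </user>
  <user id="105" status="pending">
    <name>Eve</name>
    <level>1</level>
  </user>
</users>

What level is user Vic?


Finding user: Vic
<level>2</level>

ANSWER: 2


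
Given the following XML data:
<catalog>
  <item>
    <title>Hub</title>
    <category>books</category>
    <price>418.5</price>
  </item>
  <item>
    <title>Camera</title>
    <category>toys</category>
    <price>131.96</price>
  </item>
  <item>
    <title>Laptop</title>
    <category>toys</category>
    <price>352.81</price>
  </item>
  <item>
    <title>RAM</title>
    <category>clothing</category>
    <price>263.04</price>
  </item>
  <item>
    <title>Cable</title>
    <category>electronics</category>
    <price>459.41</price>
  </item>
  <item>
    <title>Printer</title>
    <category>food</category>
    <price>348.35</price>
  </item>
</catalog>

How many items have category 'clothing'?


Scanning <item> elements for <category>clothing</category>:
  Item 4: RAM -> MATCH
Count: 1

ANSWER: 1


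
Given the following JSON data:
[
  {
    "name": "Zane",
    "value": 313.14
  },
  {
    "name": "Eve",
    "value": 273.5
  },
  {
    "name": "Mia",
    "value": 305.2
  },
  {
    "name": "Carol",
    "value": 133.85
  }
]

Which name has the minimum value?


Comparing values:
  Zane: 313.14
  Eve: 273.5
  Mia: 305.2
  Carol: 133.85
Minimum: Carol (133.85)

ANSWER: Carol


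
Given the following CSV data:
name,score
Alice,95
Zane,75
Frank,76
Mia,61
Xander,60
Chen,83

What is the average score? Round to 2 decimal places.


Scores: 95, 75, 76, 61, 60, 83
Sum = 450
Count = 6
Average = 450 / 6 = 75.00

ANSWER: 75.00


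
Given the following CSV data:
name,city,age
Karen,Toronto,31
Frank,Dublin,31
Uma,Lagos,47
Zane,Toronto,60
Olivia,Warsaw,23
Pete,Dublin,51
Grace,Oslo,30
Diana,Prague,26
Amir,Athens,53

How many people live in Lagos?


Scanning city column for 'Lagos':
  Row 3: Uma -> MATCH
Total matches: 1

ANSWER: 1


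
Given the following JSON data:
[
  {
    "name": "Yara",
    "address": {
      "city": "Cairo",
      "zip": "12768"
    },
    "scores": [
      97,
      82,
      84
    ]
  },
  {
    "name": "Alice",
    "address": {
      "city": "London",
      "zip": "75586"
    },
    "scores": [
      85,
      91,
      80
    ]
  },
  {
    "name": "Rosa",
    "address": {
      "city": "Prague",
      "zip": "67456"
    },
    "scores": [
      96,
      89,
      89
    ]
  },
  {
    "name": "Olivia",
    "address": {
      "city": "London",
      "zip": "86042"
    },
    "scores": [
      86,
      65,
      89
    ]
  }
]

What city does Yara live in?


Path: records[0].address.city
Value: Cairo

ANSWER: Cairo
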